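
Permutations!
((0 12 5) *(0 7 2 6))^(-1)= (0 6 2 7 5 12)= ((0 12 5 7 2 6))^(-1)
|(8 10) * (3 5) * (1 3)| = |(1 3 5)(8 10)| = 6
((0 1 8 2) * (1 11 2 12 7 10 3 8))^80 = (12)(0 2 11)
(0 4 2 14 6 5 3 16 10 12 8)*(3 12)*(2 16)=[4, 1, 14, 2, 16, 12, 5, 7, 0, 9, 3, 11, 8, 13, 6, 15, 10]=(0 4 16 10 3 2 14 6 5 12 8)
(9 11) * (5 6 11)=(5 6 11 9)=[0, 1, 2, 3, 4, 6, 11, 7, 8, 5, 10, 9]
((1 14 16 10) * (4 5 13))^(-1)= (1 10 16 14)(4 13 5)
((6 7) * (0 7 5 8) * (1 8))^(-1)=(0 8 1 5 6 7)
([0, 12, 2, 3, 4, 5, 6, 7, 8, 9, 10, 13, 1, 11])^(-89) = (1 12)(11 13)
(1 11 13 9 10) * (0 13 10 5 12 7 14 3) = [13, 11, 2, 0, 4, 12, 6, 14, 8, 5, 1, 10, 7, 9, 3] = (0 13 9 5 12 7 14 3)(1 11 10)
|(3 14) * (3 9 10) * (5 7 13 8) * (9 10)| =12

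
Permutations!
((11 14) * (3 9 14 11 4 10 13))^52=(3 10 14)(4 9 13)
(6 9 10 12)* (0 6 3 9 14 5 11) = [6, 1, 2, 9, 4, 11, 14, 7, 8, 10, 12, 0, 3, 13, 5] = (0 6 14 5 11)(3 9 10 12)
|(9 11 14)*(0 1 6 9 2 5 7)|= 9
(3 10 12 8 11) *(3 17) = (3 10 12 8 11 17) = [0, 1, 2, 10, 4, 5, 6, 7, 11, 9, 12, 17, 8, 13, 14, 15, 16, 3]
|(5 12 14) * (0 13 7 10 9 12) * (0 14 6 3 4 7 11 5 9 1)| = 13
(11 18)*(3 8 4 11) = (3 8 4 11 18) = [0, 1, 2, 8, 11, 5, 6, 7, 4, 9, 10, 18, 12, 13, 14, 15, 16, 17, 3]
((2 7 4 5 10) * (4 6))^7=(2 7 6 4 5 10)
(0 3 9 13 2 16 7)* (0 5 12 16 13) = (0 3 9)(2 13)(5 12 16 7) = [3, 1, 13, 9, 4, 12, 6, 5, 8, 0, 10, 11, 16, 2, 14, 15, 7]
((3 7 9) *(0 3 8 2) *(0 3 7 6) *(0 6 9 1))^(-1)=(0 1 7)(2 8 9 3)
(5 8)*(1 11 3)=[0, 11, 2, 1, 4, 8, 6, 7, 5, 9, 10, 3]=(1 11 3)(5 8)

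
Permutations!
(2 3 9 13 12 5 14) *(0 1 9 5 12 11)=(0 1 9 13 11)(2 3 5 14)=[1, 9, 3, 5, 4, 14, 6, 7, 8, 13, 10, 0, 12, 11, 2]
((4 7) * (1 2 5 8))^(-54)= ((1 2 5 8)(4 7))^(-54)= (1 5)(2 8)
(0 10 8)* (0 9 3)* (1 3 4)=(0 10 8 9 4 1 3)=[10, 3, 2, 0, 1, 5, 6, 7, 9, 4, 8]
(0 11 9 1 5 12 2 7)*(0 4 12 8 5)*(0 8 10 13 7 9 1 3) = (0 11 1 8 5 10 13 7 4 12 2 9 3) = [11, 8, 9, 0, 12, 10, 6, 4, 5, 3, 13, 1, 2, 7]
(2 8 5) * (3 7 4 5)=(2 8 3 7 4 5)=[0, 1, 8, 7, 5, 2, 6, 4, 3]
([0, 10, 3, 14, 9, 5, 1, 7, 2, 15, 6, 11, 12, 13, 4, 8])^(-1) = (1 6 10)(2 8 15 9 4 14 3)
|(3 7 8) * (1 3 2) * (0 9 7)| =7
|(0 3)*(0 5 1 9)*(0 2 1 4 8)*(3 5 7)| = 12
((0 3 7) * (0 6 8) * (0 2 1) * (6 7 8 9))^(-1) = (0 1 2 8 3)(6 9)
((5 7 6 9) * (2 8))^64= ((2 8)(5 7 6 9))^64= (9)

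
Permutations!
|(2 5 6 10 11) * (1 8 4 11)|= 8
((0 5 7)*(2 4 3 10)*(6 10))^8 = (0 7 5)(2 6 4 10 3)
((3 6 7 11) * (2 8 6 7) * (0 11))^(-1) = ((0 11 3 7)(2 8 6))^(-1) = (0 7 3 11)(2 6 8)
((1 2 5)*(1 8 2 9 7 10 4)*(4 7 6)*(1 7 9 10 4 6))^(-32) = (1 10 9)(2 5 8)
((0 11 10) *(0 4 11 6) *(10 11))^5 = (11)(0 6)(4 10)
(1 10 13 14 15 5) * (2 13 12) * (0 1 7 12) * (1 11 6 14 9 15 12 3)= (0 11 6 14 12 2 13 9 15 5 7 3 1 10)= [11, 10, 13, 1, 4, 7, 14, 3, 8, 15, 0, 6, 2, 9, 12, 5]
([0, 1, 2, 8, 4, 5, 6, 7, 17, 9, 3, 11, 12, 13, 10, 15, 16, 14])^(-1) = [0, 1, 2, 10, 4, 5, 6, 7, 3, 9, 14, 11, 12, 13, 17, 15, 16, 8]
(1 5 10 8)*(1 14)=[0, 5, 2, 3, 4, 10, 6, 7, 14, 9, 8, 11, 12, 13, 1]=(1 5 10 8 14)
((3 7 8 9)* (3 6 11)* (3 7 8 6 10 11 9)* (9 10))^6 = ((3 8)(6 10 11 7))^6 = (6 11)(7 10)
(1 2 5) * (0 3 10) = [3, 2, 5, 10, 4, 1, 6, 7, 8, 9, 0] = (0 3 10)(1 2 5)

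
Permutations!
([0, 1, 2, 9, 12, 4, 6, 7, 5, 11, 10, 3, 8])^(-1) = (3 11 9)(4 5 8 12)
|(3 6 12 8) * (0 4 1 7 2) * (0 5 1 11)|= |(0 4 11)(1 7 2 5)(3 6 12 8)|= 12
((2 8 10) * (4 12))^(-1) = (2 10 8)(4 12)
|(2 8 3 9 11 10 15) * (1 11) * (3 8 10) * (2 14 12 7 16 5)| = 8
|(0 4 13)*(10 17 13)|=|(0 4 10 17 13)|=5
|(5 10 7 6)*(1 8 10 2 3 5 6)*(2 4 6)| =20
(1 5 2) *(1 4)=(1 5 2 4)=[0, 5, 4, 3, 1, 2]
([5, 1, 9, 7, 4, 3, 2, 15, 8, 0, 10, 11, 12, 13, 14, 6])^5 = [6, 1, 7, 9, 4, 2, 3, 0, 8, 15, 10, 11, 12, 13, 14, 5]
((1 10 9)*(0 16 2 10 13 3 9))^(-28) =(16)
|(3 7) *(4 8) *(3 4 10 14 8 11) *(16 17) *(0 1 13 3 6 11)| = 6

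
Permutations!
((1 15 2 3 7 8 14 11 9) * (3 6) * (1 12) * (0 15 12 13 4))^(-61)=((0 15 2 6 3 7 8 14 11 9 13 4)(1 12))^(-61)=(0 4 13 9 11 14 8 7 3 6 2 15)(1 12)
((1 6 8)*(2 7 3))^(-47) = (1 6 8)(2 7 3)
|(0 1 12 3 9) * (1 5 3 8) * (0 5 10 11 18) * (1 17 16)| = 60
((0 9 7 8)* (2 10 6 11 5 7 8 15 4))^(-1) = ((0 9 8)(2 10 6 11 5 7 15 4))^(-1) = (0 8 9)(2 4 15 7 5 11 6 10)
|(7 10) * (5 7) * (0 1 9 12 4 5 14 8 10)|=21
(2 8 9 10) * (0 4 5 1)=(0 4 5 1)(2 8 9 10)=[4, 0, 8, 3, 5, 1, 6, 7, 9, 10, 2]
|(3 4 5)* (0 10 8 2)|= 12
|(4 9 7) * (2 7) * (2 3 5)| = 6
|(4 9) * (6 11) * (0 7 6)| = 4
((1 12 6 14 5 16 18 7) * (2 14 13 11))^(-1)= ((1 12 6 13 11 2 14 5 16 18 7))^(-1)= (1 7 18 16 5 14 2 11 13 6 12)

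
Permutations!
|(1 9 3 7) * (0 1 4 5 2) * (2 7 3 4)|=7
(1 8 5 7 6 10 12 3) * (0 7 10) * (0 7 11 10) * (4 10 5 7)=(0 11 5)(1 8 7 6 4 10 12 3)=[11, 8, 2, 1, 10, 0, 4, 6, 7, 9, 12, 5, 3]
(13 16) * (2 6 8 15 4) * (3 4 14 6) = [0, 1, 3, 4, 2, 5, 8, 7, 15, 9, 10, 11, 12, 16, 6, 14, 13] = (2 3 4)(6 8 15 14)(13 16)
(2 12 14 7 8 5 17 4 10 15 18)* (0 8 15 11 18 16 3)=(0 8 5 17 4 10 11 18 2 12 14 7 15 16 3)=[8, 1, 12, 0, 10, 17, 6, 15, 5, 9, 11, 18, 14, 13, 7, 16, 3, 4, 2]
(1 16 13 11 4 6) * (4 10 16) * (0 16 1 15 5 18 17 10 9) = (0 16 13 11 9)(1 4 6 15 5 18 17 10) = [16, 4, 2, 3, 6, 18, 15, 7, 8, 0, 1, 9, 12, 11, 14, 5, 13, 10, 17]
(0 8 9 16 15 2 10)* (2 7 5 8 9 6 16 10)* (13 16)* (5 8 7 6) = (0 9 10)(5 7 8)(6 13 16 15) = [9, 1, 2, 3, 4, 7, 13, 8, 5, 10, 0, 11, 12, 16, 14, 6, 15]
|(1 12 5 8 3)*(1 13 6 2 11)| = |(1 12 5 8 3 13 6 2 11)| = 9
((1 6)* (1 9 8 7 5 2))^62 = (1 2 5 7 8 9 6)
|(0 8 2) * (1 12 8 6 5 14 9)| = |(0 6 5 14 9 1 12 8 2)| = 9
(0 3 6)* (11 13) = (0 3 6)(11 13) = [3, 1, 2, 6, 4, 5, 0, 7, 8, 9, 10, 13, 12, 11]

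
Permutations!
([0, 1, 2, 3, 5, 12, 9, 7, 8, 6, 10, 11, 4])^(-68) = [0, 1, 2, 3, 5, 12, 6, 7, 8, 9, 10, 11, 4]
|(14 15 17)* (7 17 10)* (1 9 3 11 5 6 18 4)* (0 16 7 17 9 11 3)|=|(0 16 7 9)(1 11 5 6 18 4)(10 17 14 15)|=12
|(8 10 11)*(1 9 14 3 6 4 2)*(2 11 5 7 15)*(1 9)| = 12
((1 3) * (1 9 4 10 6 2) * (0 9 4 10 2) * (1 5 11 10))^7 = ((0 9 1 3 4 2 5 11 10 6))^7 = (0 11 4 9 10 2 1 6 5 3)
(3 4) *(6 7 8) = (3 4)(6 7 8) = [0, 1, 2, 4, 3, 5, 7, 8, 6]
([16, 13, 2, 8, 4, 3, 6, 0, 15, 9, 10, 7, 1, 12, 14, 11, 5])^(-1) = (0 7 11 15 8 3 5 16)(1 12 13)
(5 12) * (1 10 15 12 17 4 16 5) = [0, 10, 2, 3, 16, 17, 6, 7, 8, 9, 15, 11, 1, 13, 14, 12, 5, 4] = (1 10 15 12)(4 16 5 17)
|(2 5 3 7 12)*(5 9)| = 6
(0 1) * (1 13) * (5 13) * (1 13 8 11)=(13)(0 5 8 11 1)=[5, 0, 2, 3, 4, 8, 6, 7, 11, 9, 10, 1, 12, 13]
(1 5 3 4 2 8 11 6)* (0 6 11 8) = (11)(0 6 1 5 3 4 2) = [6, 5, 0, 4, 2, 3, 1, 7, 8, 9, 10, 11]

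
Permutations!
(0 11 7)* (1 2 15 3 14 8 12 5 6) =(0 11 7)(1 2 15 3 14 8 12 5 6) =[11, 2, 15, 14, 4, 6, 1, 0, 12, 9, 10, 7, 5, 13, 8, 3]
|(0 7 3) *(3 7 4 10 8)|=|(0 4 10 8 3)|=5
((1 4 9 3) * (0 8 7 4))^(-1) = (0 1 3 9 4 7 8)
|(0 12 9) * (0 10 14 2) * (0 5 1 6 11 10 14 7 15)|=12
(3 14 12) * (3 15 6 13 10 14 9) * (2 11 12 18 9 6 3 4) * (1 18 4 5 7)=(1 18 9 5 7)(2 11 12 15 3 6 13 10 14 4)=[0, 18, 11, 6, 2, 7, 13, 1, 8, 5, 14, 12, 15, 10, 4, 3, 16, 17, 9]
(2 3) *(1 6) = (1 6)(2 3) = [0, 6, 3, 2, 4, 5, 1]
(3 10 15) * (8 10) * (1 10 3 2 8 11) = (1 10 15 2 8 3 11) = [0, 10, 8, 11, 4, 5, 6, 7, 3, 9, 15, 1, 12, 13, 14, 2]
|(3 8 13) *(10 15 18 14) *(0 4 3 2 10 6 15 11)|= 8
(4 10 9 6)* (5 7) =[0, 1, 2, 3, 10, 7, 4, 5, 8, 6, 9] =(4 10 9 6)(5 7)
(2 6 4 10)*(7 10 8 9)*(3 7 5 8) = (2 6 4 3 7 10)(5 8 9) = [0, 1, 6, 7, 3, 8, 4, 10, 9, 5, 2]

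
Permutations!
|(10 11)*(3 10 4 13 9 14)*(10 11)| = |(3 11 4 13 9 14)| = 6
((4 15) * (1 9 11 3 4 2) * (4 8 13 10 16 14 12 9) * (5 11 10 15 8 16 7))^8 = ((1 4 8 13 15 2)(3 16 14 12 9 10 7 5 11))^8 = (1 8 15)(2 4 13)(3 11 5 7 10 9 12 14 16)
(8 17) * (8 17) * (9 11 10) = (17)(9 11 10) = [0, 1, 2, 3, 4, 5, 6, 7, 8, 11, 9, 10, 12, 13, 14, 15, 16, 17]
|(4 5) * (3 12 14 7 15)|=|(3 12 14 7 15)(4 5)|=10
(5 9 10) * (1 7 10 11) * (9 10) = (1 7 9 11)(5 10) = [0, 7, 2, 3, 4, 10, 6, 9, 8, 11, 5, 1]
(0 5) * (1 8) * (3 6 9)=[5, 8, 2, 6, 4, 0, 9, 7, 1, 3]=(0 5)(1 8)(3 6 9)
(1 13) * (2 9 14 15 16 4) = [0, 13, 9, 3, 2, 5, 6, 7, 8, 14, 10, 11, 12, 1, 15, 16, 4] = (1 13)(2 9 14 15 16 4)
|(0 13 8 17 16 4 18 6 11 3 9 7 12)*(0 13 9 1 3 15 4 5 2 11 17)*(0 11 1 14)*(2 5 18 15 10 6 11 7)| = |(0 9 2 1 3 14)(4 15)(6 17 16 18 11 10)(7 12 13 8)| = 12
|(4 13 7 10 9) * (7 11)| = |(4 13 11 7 10 9)| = 6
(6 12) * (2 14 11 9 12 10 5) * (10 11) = (2 14 10 5)(6 11 9 12) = [0, 1, 14, 3, 4, 2, 11, 7, 8, 12, 5, 9, 6, 13, 10]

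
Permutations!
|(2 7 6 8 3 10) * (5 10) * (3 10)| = |(2 7 6 8 10)(3 5)| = 10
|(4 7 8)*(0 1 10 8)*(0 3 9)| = 8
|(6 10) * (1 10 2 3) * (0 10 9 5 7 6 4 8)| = 28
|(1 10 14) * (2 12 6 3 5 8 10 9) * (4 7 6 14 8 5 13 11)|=|(1 9 2 12 14)(3 13 11 4 7 6)(8 10)|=30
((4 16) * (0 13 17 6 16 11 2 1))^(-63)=(17)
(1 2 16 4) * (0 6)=[6, 2, 16, 3, 1, 5, 0, 7, 8, 9, 10, 11, 12, 13, 14, 15, 4]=(0 6)(1 2 16 4)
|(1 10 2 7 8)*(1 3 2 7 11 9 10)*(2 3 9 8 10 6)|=|(2 11 8 9 6)(7 10)|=10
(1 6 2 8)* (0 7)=[7, 6, 8, 3, 4, 5, 2, 0, 1]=(0 7)(1 6 2 8)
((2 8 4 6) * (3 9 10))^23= ((2 8 4 6)(3 9 10))^23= (2 6 4 8)(3 10 9)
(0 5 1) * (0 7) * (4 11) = (0 5 1 7)(4 11) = [5, 7, 2, 3, 11, 1, 6, 0, 8, 9, 10, 4]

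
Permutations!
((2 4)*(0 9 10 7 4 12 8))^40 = (12)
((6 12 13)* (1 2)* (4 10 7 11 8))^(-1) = ((1 2)(4 10 7 11 8)(6 12 13))^(-1) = (1 2)(4 8 11 7 10)(6 13 12)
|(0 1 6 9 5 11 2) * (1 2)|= 10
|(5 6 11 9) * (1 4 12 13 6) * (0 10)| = 8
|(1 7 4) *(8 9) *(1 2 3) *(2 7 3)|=|(1 3)(4 7)(8 9)|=2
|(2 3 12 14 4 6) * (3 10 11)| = 8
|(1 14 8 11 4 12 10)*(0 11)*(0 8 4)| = |(0 11)(1 14 4 12 10)| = 10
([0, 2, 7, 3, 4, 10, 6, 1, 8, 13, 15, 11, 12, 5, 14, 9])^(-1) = (1 7 2)(5 13 9 15 10)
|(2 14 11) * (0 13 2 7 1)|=7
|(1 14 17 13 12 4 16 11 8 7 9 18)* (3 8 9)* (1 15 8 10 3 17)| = 22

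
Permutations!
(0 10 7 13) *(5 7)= (0 10 5 7 13)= [10, 1, 2, 3, 4, 7, 6, 13, 8, 9, 5, 11, 12, 0]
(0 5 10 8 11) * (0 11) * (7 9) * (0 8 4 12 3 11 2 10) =(0 5)(2 10 4 12 3 11)(7 9) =[5, 1, 10, 11, 12, 0, 6, 9, 8, 7, 4, 2, 3]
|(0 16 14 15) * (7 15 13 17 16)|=12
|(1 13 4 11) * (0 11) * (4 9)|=|(0 11 1 13 9 4)|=6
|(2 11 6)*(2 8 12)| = |(2 11 6 8 12)| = 5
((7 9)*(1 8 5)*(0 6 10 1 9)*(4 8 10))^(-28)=(10)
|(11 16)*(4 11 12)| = |(4 11 16 12)| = 4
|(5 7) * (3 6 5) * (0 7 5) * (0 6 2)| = 4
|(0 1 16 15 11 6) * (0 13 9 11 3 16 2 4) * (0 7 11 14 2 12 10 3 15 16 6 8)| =14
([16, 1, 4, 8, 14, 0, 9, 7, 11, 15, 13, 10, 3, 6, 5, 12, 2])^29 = [5, 1, 16, 11, 2, 14, 15, 7, 10, 12, 6, 13, 8, 9, 4, 3, 0]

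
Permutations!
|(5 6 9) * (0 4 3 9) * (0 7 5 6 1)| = 8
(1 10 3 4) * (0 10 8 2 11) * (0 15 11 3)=(0 10)(1 8 2 3 4)(11 15)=[10, 8, 3, 4, 1, 5, 6, 7, 2, 9, 0, 15, 12, 13, 14, 11]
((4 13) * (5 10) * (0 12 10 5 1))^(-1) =(0 1 10 12)(4 13) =((0 12 10 1)(4 13))^(-1)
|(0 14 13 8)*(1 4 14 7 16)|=8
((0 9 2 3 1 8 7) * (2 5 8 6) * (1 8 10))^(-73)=(0 3 1 9 8 6 5 7 2 10)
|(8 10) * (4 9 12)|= 6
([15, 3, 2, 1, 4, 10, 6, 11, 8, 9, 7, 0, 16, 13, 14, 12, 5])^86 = [7, 1, 2, 3, 4, 12, 6, 5, 8, 9, 16, 10, 0, 13, 14, 11, 15]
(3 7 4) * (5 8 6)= [0, 1, 2, 7, 3, 8, 5, 4, 6]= (3 7 4)(5 8 6)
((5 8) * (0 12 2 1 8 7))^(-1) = ((0 12 2 1 8 5 7))^(-1) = (0 7 5 8 1 2 12)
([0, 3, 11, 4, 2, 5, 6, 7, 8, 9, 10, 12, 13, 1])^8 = (1 3 4 2 11 12 13)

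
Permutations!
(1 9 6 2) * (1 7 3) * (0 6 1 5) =(0 6 2 7 3 5)(1 9) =[6, 9, 7, 5, 4, 0, 2, 3, 8, 1]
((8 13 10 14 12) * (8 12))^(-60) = ((8 13 10 14))^(-60) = (14)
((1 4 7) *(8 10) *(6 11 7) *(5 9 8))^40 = ((1 4 6 11 7)(5 9 8 10))^40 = (11)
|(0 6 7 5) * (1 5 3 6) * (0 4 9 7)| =|(0 1 5 4 9 7 3 6)| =8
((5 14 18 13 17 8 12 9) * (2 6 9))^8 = ((2 6 9 5 14 18 13 17 8 12))^8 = (2 8 13 14 9)(5 6 12 17 18)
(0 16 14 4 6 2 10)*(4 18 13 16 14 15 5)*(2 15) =(0 14 18 13 16 2 10)(4 6 15 5) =[14, 1, 10, 3, 6, 4, 15, 7, 8, 9, 0, 11, 12, 16, 18, 5, 2, 17, 13]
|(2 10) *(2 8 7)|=4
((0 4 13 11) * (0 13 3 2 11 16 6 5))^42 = (0 16 2)(3 5 13)(4 6 11)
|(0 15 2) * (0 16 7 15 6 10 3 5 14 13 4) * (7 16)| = |(16)(0 6 10 3 5 14 13 4)(2 7 15)| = 24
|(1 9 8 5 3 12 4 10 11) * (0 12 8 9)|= |(0 12 4 10 11 1)(3 8 5)|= 6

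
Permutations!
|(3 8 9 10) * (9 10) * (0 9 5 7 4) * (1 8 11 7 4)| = 12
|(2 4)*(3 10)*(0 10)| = |(0 10 3)(2 4)| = 6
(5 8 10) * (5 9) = (5 8 10 9) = [0, 1, 2, 3, 4, 8, 6, 7, 10, 5, 9]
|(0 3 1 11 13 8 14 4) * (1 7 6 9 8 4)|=11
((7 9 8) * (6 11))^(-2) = (11)(7 9 8)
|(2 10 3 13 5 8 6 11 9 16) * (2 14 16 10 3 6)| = |(2 3 13 5 8)(6 11 9 10)(14 16)| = 20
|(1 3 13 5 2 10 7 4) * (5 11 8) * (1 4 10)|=|(1 3 13 11 8 5 2)(7 10)|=14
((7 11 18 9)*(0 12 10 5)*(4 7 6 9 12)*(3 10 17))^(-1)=(0 5 10 3 17 12 18 11 7 4)(6 9)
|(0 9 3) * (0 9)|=2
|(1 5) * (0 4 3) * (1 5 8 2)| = 3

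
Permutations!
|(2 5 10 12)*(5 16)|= 5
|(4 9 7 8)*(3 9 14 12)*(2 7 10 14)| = 20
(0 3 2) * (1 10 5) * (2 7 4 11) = (0 3 7 4 11 2)(1 10 5) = [3, 10, 0, 7, 11, 1, 6, 4, 8, 9, 5, 2]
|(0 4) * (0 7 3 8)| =|(0 4 7 3 8)| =5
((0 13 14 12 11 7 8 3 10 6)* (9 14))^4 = (0 12 3 13 11 10 9 7 6 14 8)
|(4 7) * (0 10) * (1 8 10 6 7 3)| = 8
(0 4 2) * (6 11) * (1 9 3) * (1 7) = (0 4 2)(1 9 3 7)(6 11) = [4, 9, 0, 7, 2, 5, 11, 1, 8, 3, 10, 6]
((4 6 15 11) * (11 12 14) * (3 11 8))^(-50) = (3 14 15 4)(6 11 8 12) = ((3 11 4 6 15 12 14 8))^(-50)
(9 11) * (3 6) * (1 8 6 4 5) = (1 8 6 3 4 5)(9 11) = [0, 8, 2, 4, 5, 1, 3, 7, 6, 11, 10, 9]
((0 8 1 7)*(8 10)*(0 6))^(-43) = (0 6 7 1 8 10) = ((0 10 8 1 7 6))^(-43)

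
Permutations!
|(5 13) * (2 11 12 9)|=4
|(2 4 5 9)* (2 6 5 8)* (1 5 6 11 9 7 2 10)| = |(1 5 7 2 4 8 10)(9 11)| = 14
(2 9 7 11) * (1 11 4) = [0, 11, 9, 3, 1, 5, 6, 4, 8, 7, 10, 2] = (1 11 2 9 7 4)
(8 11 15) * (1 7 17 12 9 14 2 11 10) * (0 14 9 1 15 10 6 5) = (0 14 2 11 10 15 8 6 5)(1 7 17 12) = [14, 7, 11, 3, 4, 0, 5, 17, 6, 9, 15, 10, 1, 13, 2, 8, 16, 12]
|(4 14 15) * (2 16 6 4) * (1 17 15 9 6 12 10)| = 28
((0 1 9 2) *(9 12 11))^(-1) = (0 2 9 11 12 1)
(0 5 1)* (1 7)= (0 5 7 1)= [5, 0, 2, 3, 4, 7, 6, 1]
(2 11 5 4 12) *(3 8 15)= (2 11 5 4 12)(3 8 15)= [0, 1, 11, 8, 12, 4, 6, 7, 15, 9, 10, 5, 2, 13, 14, 3]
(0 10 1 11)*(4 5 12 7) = (0 10 1 11)(4 5 12 7) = [10, 11, 2, 3, 5, 12, 6, 4, 8, 9, 1, 0, 7]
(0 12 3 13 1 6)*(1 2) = (0 12 3 13 2 1 6) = [12, 6, 1, 13, 4, 5, 0, 7, 8, 9, 10, 11, 3, 2]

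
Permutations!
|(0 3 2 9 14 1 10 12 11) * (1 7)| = 10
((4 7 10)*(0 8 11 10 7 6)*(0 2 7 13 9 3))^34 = (0 8 11 10 4 6 2 7 13 9 3)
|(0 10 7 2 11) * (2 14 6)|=7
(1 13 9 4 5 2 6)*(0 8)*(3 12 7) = (0 8)(1 13 9 4 5 2 6)(3 12 7) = [8, 13, 6, 12, 5, 2, 1, 3, 0, 4, 10, 11, 7, 9]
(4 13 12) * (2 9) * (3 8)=(2 9)(3 8)(4 13 12)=[0, 1, 9, 8, 13, 5, 6, 7, 3, 2, 10, 11, 4, 12]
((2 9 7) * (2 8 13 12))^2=(2 7 13)(8 12 9)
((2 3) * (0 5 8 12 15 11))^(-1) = ((0 5 8 12 15 11)(2 3))^(-1) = (0 11 15 12 8 5)(2 3)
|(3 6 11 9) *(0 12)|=4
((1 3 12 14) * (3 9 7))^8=(1 7 12)(3 14 9)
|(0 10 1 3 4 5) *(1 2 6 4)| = |(0 10 2 6 4 5)(1 3)| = 6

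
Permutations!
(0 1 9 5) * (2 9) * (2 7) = (0 1 7 2 9 5) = [1, 7, 9, 3, 4, 0, 6, 2, 8, 5]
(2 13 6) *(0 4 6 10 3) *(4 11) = (0 11 4 6 2 13 10 3) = [11, 1, 13, 0, 6, 5, 2, 7, 8, 9, 3, 4, 12, 10]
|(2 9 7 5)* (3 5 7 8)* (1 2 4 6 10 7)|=|(1 2 9 8 3 5 4 6 10 7)|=10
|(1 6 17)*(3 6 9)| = 5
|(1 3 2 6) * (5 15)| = 4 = |(1 3 2 6)(5 15)|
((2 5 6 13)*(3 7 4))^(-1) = (2 13 6 5)(3 4 7)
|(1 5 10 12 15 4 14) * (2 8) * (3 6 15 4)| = 6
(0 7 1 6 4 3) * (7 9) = [9, 6, 2, 0, 3, 5, 4, 1, 8, 7] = (0 9 7 1 6 4 3)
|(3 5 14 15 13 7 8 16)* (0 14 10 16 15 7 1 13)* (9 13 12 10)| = 40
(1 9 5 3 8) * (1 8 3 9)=(5 9)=[0, 1, 2, 3, 4, 9, 6, 7, 8, 5]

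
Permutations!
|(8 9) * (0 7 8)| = 4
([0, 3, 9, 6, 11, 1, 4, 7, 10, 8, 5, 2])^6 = [0, 9, 3, 8, 5, 2, 10, 7, 4, 6, 11, 1]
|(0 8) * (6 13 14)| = 6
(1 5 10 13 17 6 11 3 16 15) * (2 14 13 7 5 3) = [0, 3, 14, 16, 4, 10, 11, 5, 8, 9, 7, 2, 12, 17, 13, 1, 15, 6] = (1 3 16 15)(2 14 13 17 6 11)(5 10 7)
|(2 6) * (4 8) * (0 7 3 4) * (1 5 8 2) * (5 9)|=|(0 7 3 4 2 6 1 9 5 8)|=10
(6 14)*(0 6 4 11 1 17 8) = [6, 17, 2, 3, 11, 5, 14, 7, 0, 9, 10, 1, 12, 13, 4, 15, 16, 8] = (0 6 14 4 11 1 17 8)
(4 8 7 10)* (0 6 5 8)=(0 6 5 8 7 10 4)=[6, 1, 2, 3, 0, 8, 5, 10, 7, 9, 4]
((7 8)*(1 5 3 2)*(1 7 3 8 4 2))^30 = ((1 5 8 3)(2 7 4))^30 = (1 8)(3 5)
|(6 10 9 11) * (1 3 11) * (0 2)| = |(0 2)(1 3 11 6 10 9)| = 6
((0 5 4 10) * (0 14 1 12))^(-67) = (0 10 12 4 1 5 14) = ((0 5 4 10 14 1 12))^(-67)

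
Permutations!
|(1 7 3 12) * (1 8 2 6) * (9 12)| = 8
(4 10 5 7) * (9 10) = (4 9 10 5 7) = [0, 1, 2, 3, 9, 7, 6, 4, 8, 10, 5]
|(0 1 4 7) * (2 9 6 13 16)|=20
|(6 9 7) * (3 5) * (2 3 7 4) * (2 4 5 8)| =|(2 3 8)(5 7 6 9)| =12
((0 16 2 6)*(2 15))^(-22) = ((0 16 15 2 6))^(-22) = (0 2 16 6 15)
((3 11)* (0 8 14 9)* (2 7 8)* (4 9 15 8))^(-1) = (0 9 4 7 2)(3 11)(8 15 14)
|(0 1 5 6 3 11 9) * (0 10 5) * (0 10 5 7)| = 20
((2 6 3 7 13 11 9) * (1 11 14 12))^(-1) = ((1 11 9 2 6 3 7 13 14 12))^(-1) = (1 12 14 13 7 3 6 2 9 11)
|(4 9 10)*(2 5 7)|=3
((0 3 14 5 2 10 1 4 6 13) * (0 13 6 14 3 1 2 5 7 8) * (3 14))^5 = (0 7 3 1 8 14 4)(2 10)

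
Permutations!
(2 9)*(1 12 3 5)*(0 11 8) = [11, 12, 9, 5, 4, 1, 6, 7, 0, 2, 10, 8, 3] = (0 11 8)(1 12 3 5)(2 9)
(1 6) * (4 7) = (1 6)(4 7) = [0, 6, 2, 3, 7, 5, 1, 4]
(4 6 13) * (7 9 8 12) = [0, 1, 2, 3, 6, 5, 13, 9, 12, 8, 10, 11, 7, 4] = (4 6 13)(7 9 8 12)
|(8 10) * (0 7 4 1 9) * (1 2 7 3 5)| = 30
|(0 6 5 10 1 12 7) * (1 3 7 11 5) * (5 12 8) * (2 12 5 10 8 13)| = 12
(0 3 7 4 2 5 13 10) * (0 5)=(0 3 7 4 2)(5 13 10)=[3, 1, 0, 7, 2, 13, 6, 4, 8, 9, 5, 11, 12, 10]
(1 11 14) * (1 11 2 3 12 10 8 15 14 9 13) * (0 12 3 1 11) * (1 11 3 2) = (0 12 10 8 15 14)(2 11 9 13 3) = [12, 1, 11, 2, 4, 5, 6, 7, 15, 13, 8, 9, 10, 3, 0, 14]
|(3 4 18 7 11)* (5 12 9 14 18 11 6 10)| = |(3 4 11)(5 12 9 14 18 7 6 10)| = 24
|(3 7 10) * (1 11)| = 6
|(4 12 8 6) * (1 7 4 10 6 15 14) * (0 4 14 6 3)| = 24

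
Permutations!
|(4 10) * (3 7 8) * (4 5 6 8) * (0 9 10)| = 9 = |(0 9 10 5 6 8 3 7 4)|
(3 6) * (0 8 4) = [8, 1, 2, 6, 0, 5, 3, 7, 4] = (0 8 4)(3 6)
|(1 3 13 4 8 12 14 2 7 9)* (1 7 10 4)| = |(1 3 13)(2 10 4 8 12 14)(7 9)| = 6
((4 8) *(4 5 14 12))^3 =((4 8 5 14 12))^3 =(4 14 8 12 5)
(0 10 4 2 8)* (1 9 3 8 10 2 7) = (0 2 10 4 7 1 9 3 8) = [2, 9, 10, 8, 7, 5, 6, 1, 0, 3, 4]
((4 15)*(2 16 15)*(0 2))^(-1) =(0 4 15 16 2)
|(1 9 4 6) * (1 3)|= 5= |(1 9 4 6 3)|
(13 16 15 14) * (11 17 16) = (11 17 16 15 14 13) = [0, 1, 2, 3, 4, 5, 6, 7, 8, 9, 10, 17, 12, 11, 13, 14, 15, 16]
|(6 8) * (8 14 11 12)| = 5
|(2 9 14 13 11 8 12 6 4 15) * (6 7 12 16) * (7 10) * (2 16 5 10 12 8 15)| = |(2 9 14 13 11 15 16 6 4)(5 10 7 8)| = 36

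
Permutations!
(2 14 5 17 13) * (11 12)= [0, 1, 14, 3, 4, 17, 6, 7, 8, 9, 10, 12, 11, 2, 5, 15, 16, 13]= (2 14 5 17 13)(11 12)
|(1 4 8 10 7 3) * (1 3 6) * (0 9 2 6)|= 9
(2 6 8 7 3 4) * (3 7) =(2 6 8 3 4) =[0, 1, 6, 4, 2, 5, 8, 7, 3]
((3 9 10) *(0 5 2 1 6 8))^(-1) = (0 8 6 1 2 5)(3 10 9)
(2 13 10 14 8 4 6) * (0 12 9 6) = [12, 1, 13, 3, 0, 5, 2, 7, 4, 6, 14, 11, 9, 10, 8] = (0 12 9 6 2 13 10 14 8 4)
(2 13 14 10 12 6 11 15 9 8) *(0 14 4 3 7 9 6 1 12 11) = (0 14 10 11 15 6)(1 12)(2 13 4 3 7 9 8) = [14, 12, 13, 7, 3, 5, 0, 9, 2, 8, 11, 15, 1, 4, 10, 6]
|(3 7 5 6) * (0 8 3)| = |(0 8 3 7 5 6)| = 6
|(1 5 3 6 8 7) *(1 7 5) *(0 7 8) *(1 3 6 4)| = |(0 7 8 5 6)(1 3 4)| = 15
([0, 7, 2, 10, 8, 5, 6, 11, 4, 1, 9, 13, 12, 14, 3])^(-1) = [0, 9, 2, 14, 8, 5, 6, 1, 4, 10, 3, 7, 12, 11, 13]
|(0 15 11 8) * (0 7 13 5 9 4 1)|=10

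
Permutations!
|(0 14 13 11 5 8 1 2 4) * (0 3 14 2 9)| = |(0 2 4 3 14 13 11 5 8 1 9)| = 11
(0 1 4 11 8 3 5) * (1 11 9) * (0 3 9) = (0 11 8 9 1 4)(3 5) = [11, 4, 2, 5, 0, 3, 6, 7, 9, 1, 10, 8]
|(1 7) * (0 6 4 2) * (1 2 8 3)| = |(0 6 4 8 3 1 7 2)| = 8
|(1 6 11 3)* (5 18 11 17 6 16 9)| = |(1 16 9 5 18 11 3)(6 17)| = 14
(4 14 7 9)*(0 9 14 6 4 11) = (0 9 11)(4 6)(7 14) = [9, 1, 2, 3, 6, 5, 4, 14, 8, 11, 10, 0, 12, 13, 7]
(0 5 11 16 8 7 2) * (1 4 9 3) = (0 5 11 16 8 7 2)(1 4 9 3) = [5, 4, 0, 1, 9, 11, 6, 2, 7, 3, 10, 16, 12, 13, 14, 15, 8]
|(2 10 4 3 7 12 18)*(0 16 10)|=|(0 16 10 4 3 7 12 18 2)|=9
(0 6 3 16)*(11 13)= (0 6 3 16)(11 13)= [6, 1, 2, 16, 4, 5, 3, 7, 8, 9, 10, 13, 12, 11, 14, 15, 0]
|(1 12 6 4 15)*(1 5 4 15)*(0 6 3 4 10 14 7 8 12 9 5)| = |(0 6 15)(1 9 5 10 14 7 8 12 3 4)| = 30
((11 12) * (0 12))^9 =((0 12 11))^9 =(12)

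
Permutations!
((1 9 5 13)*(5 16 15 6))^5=(1 5 15 9 13 6 16)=((1 9 16 15 6 5 13))^5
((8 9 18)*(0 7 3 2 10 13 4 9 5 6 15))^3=(0 2 4 8 15 3 13 18 6 7 10 9 5)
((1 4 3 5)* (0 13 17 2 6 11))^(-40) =(0 17 6)(2 11 13)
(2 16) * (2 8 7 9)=(2 16 8 7 9)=[0, 1, 16, 3, 4, 5, 6, 9, 7, 2, 10, 11, 12, 13, 14, 15, 8]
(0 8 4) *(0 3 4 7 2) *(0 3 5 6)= [8, 1, 3, 4, 5, 6, 0, 2, 7]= (0 8 7 2 3 4 5 6)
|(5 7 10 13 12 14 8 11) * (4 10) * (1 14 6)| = 11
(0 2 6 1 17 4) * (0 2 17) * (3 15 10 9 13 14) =(0 17 4 2 6 1)(3 15 10 9 13 14) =[17, 0, 6, 15, 2, 5, 1, 7, 8, 13, 9, 11, 12, 14, 3, 10, 16, 4]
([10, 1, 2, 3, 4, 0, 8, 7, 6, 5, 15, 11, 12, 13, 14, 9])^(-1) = [5, 1, 2, 3, 4, 9, 8, 7, 6, 15, 0, 11, 12, 13, 14, 10]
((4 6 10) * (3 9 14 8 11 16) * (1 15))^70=(3 11 14)(4 6 10)(8 9 16)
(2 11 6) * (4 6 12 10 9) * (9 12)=[0, 1, 11, 3, 6, 5, 2, 7, 8, 4, 12, 9, 10]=(2 11 9 4 6)(10 12)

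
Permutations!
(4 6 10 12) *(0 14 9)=(0 14 9)(4 6 10 12)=[14, 1, 2, 3, 6, 5, 10, 7, 8, 0, 12, 11, 4, 13, 9]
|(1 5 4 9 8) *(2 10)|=10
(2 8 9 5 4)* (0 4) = (0 4 2 8 9 5) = [4, 1, 8, 3, 2, 0, 6, 7, 9, 5]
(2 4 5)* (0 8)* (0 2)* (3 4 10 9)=(0 8 2 10 9 3 4 5)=[8, 1, 10, 4, 5, 0, 6, 7, 2, 3, 9]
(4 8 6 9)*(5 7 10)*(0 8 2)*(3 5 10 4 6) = (10)(0 8 3 5 7 4 2)(6 9) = [8, 1, 0, 5, 2, 7, 9, 4, 3, 6, 10]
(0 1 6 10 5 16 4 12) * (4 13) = (0 1 6 10 5 16 13 4 12) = [1, 6, 2, 3, 12, 16, 10, 7, 8, 9, 5, 11, 0, 4, 14, 15, 13]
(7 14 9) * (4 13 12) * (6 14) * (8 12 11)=(4 13 11 8 12)(6 14 9 7)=[0, 1, 2, 3, 13, 5, 14, 6, 12, 7, 10, 8, 4, 11, 9]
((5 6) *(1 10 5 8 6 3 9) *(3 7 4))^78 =(1 10 5 7 4 3 9)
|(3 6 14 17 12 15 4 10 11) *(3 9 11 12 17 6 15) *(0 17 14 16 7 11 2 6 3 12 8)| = 24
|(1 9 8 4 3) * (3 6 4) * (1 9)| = |(3 9 8)(4 6)| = 6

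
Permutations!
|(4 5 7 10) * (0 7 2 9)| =7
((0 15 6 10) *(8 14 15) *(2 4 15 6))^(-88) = (0 14 10 8 6)(2 15 4) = ((0 8 14 6 10)(2 4 15))^(-88)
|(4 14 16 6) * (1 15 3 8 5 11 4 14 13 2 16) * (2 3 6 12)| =12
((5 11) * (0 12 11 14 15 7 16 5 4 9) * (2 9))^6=((0 12 11 4 2 9)(5 14 15 7 16))^6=(5 14 15 7 16)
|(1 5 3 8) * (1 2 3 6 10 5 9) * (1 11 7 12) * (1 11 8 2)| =|(1 9 8)(2 3)(5 6 10)(7 12 11)| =6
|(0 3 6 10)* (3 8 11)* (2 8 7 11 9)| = 6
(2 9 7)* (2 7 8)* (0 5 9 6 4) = (0 5 9 8 2 6 4) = [5, 1, 6, 3, 0, 9, 4, 7, 2, 8]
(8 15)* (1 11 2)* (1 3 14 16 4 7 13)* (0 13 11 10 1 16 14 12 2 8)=(0 13 16 4 7 11 8 15)(1 10)(2 3 12)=[13, 10, 3, 12, 7, 5, 6, 11, 15, 9, 1, 8, 2, 16, 14, 0, 4]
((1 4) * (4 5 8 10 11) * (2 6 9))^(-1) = (1 4 11 10 8 5)(2 9 6)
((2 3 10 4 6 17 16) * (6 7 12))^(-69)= ((2 3 10 4 7 12 6 17 16))^(-69)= (2 4 6)(3 7 17)(10 12 16)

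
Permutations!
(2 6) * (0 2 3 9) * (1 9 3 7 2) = (0 1 9)(2 6 7) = [1, 9, 6, 3, 4, 5, 7, 2, 8, 0]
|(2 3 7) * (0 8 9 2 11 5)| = 8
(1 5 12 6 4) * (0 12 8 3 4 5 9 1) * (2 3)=[12, 9, 3, 4, 0, 8, 5, 7, 2, 1, 10, 11, 6]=(0 12 6 5 8 2 3 4)(1 9)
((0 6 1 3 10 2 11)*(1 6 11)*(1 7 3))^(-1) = (0 11)(2 10 3 7)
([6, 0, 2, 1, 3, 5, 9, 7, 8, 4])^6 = [0, 1, 2, 3, 4, 5, 6, 7, 8, 9]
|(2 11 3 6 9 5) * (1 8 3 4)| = 9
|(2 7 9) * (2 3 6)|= |(2 7 9 3 6)|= 5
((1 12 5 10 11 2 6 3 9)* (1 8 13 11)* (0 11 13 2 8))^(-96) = ((13)(0 11 8 2 6 3 9)(1 12 5 10))^(-96) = (13)(0 8 6 9 11 2 3)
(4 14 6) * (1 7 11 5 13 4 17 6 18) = [0, 7, 2, 3, 14, 13, 17, 11, 8, 9, 10, 5, 12, 4, 18, 15, 16, 6, 1] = (1 7 11 5 13 4 14 18)(6 17)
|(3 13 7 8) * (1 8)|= |(1 8 3 13 7)|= 5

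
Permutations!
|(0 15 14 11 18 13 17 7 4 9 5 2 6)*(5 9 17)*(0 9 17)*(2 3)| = |(0 15 14 11 18 13 5 3 2 6 9 17 7 4)| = 14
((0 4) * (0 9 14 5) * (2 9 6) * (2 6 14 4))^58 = (0 14 9)(2 5 4)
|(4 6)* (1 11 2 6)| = |(1 11 2 6 4)| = 5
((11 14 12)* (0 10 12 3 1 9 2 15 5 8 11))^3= (1 15 11)(2 8 3)(5 14 9)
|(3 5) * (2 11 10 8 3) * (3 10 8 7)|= 7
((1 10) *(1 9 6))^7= ((1 10 9 6))^7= (1 6 9 10)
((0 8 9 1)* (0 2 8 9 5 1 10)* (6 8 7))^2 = ((0 9 10)(1 2 7 6 8 5))^2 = (0 10 9)(1 7 8)(2 6 5)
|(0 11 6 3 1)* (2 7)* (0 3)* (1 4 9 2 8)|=|(0 11 6)(1 3 4 9 2 7 8)|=21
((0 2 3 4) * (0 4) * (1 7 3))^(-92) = (0 7 2 3 1)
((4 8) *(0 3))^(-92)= (8)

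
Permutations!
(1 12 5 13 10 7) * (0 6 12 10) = (0 6 12 5 13)(1 10 7) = [6, 10, 2, 3, 4, 13, 12, 1, 8, 9, 7, 11, 5, 0]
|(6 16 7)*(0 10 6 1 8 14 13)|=|(0 10 6 16 7 1 8 14 13)|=9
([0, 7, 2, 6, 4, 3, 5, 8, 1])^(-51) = [0, 1, 2, 3, 4, 5, 6, 7, 8]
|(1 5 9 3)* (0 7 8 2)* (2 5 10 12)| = 10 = |(0 7 8 5 9 3 1 10 12 2)|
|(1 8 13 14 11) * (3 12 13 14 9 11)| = |(1 8 14 3 12 13 9 11)| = 8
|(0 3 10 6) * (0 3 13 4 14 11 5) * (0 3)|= 9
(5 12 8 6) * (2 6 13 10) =(2 6 5 12 8 13 10) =[0, 1, 6, 3, 4, 12, 5, 7, 13, 9, 2, 11, 8, 10]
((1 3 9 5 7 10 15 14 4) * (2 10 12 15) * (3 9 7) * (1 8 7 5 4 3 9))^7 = (2 10)(3 15 7 4 5 14 12 8 9)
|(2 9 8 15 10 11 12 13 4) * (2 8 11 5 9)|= 9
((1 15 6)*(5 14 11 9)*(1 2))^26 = ((1 15 6 2)(5 14 11 9))^26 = (1 6)(2 15)(5 11)(9 14)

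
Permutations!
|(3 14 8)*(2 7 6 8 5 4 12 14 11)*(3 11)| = |(2 7 6 8 11)(4 12 14 5)| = 20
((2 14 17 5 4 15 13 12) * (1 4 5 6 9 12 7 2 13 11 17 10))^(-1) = ((1 4 15 11 17 6 9 12 13 7 2 14 10))^(-1) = (1 10 14 2 7 13 12 9 6 17 11 15 4)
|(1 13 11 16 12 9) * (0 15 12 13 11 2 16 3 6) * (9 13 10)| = 12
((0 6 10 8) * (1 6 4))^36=((0 4 1 6 10 8))^36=(10)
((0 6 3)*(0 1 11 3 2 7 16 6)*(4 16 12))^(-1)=(1 3 11)(2 6 16 4 12 7)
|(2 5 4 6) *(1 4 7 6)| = 4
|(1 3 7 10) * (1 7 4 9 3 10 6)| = |(1 10 7 6)(3 4 9)| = 12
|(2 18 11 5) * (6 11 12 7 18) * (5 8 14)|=6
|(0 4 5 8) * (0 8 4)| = 2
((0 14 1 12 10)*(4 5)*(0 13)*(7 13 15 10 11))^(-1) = (0 13 7 11 12 1 14)(4 5)(10 15)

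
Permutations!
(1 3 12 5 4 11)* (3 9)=(1 9 3 12 5 4 11)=[0, 9, 2, 12, 11, 4, 6, 7, 8, 3, 10, 1, 5]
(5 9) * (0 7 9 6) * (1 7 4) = [4, 7, 2, 3, 1, 6, 0, 9, 8, 5] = (0 4 1 7 9 5 6)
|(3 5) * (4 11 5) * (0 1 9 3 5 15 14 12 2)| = 10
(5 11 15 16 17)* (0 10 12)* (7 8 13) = (0 10 12)(5 11 15 16 17)(7 8 13) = [10, 1, 2, 3, 4, 11, 6, 8, 13, 9, 12, 15, 0, 7, 14, 16, 17, 5]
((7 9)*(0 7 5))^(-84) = (9)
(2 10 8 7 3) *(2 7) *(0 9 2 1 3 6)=(0 9 2 10 8 1 3 7 6)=[9, 3, 10, 7, 4, 5, 0, 6, 1, 2, 8]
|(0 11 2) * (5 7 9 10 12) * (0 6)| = 20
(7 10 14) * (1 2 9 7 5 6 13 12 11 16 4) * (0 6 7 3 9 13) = (0 6)(1 2 13 12 11 16 4)(3 9)(5 7 10 14) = [6, 2, 13, 9, 1, 7, 0, 10, 8, 3, 14, 16, 11, 12, 5, 15, 4]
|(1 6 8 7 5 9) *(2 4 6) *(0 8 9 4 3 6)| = |(0 8 7 5 4)(1 2 3 6 9)| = 5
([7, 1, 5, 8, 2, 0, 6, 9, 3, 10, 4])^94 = [10, 1, 7, 3, 0, 9, 6, 4, 8, 2, 5]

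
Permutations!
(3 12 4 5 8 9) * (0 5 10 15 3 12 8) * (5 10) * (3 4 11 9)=(0 10 15 4 5)(3 8)(9 12 11)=[10, 1, 2, 8, 5, 0, 6, 7, 3, 12, 15, 9, 11, 13, 14, 4]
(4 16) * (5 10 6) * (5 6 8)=(4 16)(5 10 8)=[0, 1, 2, 3, 16, 10, 6, 7, 5, 9, 8, 11, 12, 13, 14, 15, 4]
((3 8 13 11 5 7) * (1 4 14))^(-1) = (1 14 4)(3 7 5 11 13 8)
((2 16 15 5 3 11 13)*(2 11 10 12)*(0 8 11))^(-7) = (16)(0 8 11 13)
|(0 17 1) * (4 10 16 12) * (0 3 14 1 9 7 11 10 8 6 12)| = 84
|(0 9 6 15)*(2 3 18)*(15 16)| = |(0 9 6 16 15)(2 3 18)| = 15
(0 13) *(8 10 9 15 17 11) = (0 13)(8 10 9 15 17 11) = [13, 1, 2, 3, 4, 5, 6, 7, 10, 15, 9, 8, 12, 0, 14, 17, 16, 11]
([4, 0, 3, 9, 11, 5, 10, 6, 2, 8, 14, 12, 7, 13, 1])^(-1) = (0 1 14 10 6 7 12 11 4)(2 8 9 3)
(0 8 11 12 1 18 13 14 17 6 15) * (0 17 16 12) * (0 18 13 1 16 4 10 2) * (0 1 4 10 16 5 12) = (0 8 11 18 4 16)(1 13 14 10 2)(5 12)(6 15 17) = [8, 13, 1, 3, 16, 12, 15, 7, 11, 9, 2, 18, 5, 14, 10, 17, 0, 6, 4]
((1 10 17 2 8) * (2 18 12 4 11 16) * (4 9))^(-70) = ((1 10 17 18 12 9 4 11 16 2 8))^(-70) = (1 11 18 8 4 17 2 9 10 16 12)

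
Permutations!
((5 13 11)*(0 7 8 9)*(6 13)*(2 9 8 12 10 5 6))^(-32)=(0 10 9 12 2 7 5)(6 13 11)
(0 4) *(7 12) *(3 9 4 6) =(0 6 3 9 4)(7 12) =[6, 1, 2, 9, 0, 5, 3, 12, 8, 4, 10, 11, 7]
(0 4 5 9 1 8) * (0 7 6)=[4, 8, 2, 3, 5, 9, 0, 6, 7, 1]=(0 4 5 9 1 8 7 6)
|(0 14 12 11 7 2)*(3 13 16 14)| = |(0 3 13 16 14 12 11 7 2)| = 9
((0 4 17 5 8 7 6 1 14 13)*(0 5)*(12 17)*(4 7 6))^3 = ((0 7 4 12 17)(1 14 13 5 8 6))^3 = (0 12 7 17 4)(1 5)(6 13)(8 14)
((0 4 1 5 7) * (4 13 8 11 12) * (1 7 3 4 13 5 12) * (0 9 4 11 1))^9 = (0 5 3 11)(1 12 13 8)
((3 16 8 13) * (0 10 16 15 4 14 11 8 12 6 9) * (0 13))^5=((0 10 16 12 6 9 13 3 15 4 14 11 8))^5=(0 9 14 16 3 8 6 4 10 13 11 12 15)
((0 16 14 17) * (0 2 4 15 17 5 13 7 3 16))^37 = ((2 4 15 17)(3 16 14 5 13 7))^37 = (2 4 15 17)(3 16 14 5 13 7)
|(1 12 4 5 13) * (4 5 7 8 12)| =7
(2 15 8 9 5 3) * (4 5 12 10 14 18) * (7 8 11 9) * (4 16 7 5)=(2 15 11 9 12 10 14 18 16 7 8 5 3)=[0, 1, 15, 2, 4, 3, 6, 8, 5, 12, 14, 9, 10, 13, 18, 11, 7, 17, 16]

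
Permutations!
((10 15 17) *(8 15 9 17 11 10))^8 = ((8 15 11 10 9 17))^8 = (8 11 9)(10 17 15)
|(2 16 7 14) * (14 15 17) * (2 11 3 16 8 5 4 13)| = 35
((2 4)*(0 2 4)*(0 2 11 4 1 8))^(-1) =(0 8 1 4 11)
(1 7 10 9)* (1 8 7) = (7 10 9 8) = [0, 1, 2, 3, 4, 5, 6, 10, 7, 8, 9]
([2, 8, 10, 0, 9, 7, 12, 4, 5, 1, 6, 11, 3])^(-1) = [3, 9, 0, 12, 7, 8, 10, 5, 1, 4, 2, 11, 6]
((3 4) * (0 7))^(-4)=(7)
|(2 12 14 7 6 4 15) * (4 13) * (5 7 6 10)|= |(2 12 14 6 13 4 15)(5 7 10)|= 21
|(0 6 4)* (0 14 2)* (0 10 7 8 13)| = |(0 6 4 14 2 10 7 8 13)| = 9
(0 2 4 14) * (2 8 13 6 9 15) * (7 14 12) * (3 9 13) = (0 8 3 9 15 2 4 12 7 14)(6 13) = [8, 1, 4, 9, 12, 5, 13, 14, 3, 15, 10, 11, 7, 6, 0, 2]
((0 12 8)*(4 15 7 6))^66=(4 7)(6 15)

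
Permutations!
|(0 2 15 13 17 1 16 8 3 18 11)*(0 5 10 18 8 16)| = |(0 2 15 13 17 1)(3 8)(5 10 18 11)| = 12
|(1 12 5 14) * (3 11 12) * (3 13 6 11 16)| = |(1 13 6 11 12 5 14)(3 16)| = 14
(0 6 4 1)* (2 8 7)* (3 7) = (0 6 4 1)(2 8 3 7) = [6, 0, 8, 7, 1, 5, 4, 2, 3]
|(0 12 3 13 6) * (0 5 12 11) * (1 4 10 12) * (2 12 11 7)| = |(0 7 2 12 3 13 6 5 1 4 10 11)| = 12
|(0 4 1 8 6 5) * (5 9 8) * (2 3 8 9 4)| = |(9)(0 2 3 8 6 4 1 5)| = 8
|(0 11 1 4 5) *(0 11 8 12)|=|(0 8 12)(1 4 5 11)|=12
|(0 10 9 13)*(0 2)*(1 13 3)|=7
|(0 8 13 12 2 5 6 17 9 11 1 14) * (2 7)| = |(0 8 13 12 7 2 5 6 17 9 11 1 14)| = 13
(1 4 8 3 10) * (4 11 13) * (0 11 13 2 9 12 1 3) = (0 11 2 9 12 1 13 4 8)(3 10) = [11, 13, 9, 10, 8, 5, 6, 7, 0, 12, 3, 2, 1, 4]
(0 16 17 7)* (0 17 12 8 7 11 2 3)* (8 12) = (0 16 8 7 17 11 2 3) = [16, 1, 3, 0, 4, 5, 6, 17, 7, 9, 10, 2, 12, 13, 14, 15, 8, 11]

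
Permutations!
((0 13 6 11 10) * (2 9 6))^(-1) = (0 10 11 6 9 2 13)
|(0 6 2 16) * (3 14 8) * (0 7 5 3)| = 9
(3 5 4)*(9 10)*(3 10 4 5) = (4 10 9) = [0, 1, 2, 3, 10, 5, 6, 7, 8, 4, 9]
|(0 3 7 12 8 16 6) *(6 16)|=|(16)(0 3 7 12 8 6)|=6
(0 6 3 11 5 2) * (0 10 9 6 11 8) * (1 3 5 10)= (0 11 10 9 6 5 2 1 3 8)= [11, 3, 1, 8, 4, 2, 5, 7, 0, 6, 9, 10]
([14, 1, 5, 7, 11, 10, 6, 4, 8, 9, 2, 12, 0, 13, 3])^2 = [3, 1, 10, 4, 12, 2, 6, 11, 8, 9, 5, 0, 14, 13, 7]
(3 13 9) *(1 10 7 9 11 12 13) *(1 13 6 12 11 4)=(1 10 7 9 3 13 4)(6 12)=[0, 10, 2, 13, 1, 5, 12, 9, 8, 3, 7, 11, 6, 4]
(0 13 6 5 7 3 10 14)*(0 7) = [13, 1, 2, 10, 4, 0, 5, 3, 8, 9, 14, 11, 12, 6, 7] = (0 13 6 5)(3 10 14 7)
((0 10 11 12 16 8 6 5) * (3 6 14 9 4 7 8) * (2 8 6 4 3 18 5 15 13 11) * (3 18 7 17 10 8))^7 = (0 8 14 9 18 5)(2 4 10 3 17)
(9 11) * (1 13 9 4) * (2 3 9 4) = [0, 13, 3, 9, 1, 5, 6, 7, 8, 11, 10, 2, 12, 4] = (1 13 4)(2 3 9 11)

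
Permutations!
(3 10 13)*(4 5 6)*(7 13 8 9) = (3 10 8 9 7 13)(4 5 6) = [0, 1, 2, 10, 5, 6, 4, 13, 9, 7, 8, 11, 12, 3]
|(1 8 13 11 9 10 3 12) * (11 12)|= 4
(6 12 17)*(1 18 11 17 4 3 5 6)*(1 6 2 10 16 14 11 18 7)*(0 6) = (18)(0 6 12 4 3 5 2 10 16 14 11 17)(1 7) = [6, 7, 10, 5, 3, 2, 12, 1, 8, 9, 16, 17, 4, 13, 11, 15, 14, 0, 18]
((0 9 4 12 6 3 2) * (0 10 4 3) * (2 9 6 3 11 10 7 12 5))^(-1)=((0 6)(2 7 12 3 9 11 10 4 5))^(-1)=(0 6)(2 5 4 10 11 9 3 12 7)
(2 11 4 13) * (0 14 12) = (0 14 12)(2 11 4 13) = [14, 1, 11, 3, 13, 5, 6, 7, 8, 9, 10, 4, 0, 2, 12]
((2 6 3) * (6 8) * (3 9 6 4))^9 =((2 8 4 3)(6 9))^9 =(2 8 4 3)(6 9)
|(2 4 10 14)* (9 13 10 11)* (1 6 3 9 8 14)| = |(1 6 3 9 13 10)(2 4 11 8 14)| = 30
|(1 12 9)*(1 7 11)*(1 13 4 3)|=|(1 12 9 7 11 13 4 3)|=8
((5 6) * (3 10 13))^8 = (3 13 10)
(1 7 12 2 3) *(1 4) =[0, 7, 3, 4, 1, 5, 6, 12, 8, 9, 10, 11, 2] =(1 7 12 2 3 4)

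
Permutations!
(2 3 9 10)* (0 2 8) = [2, 1, 3, 9, 4, 5, 6, 7, 0, 10, 8] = (0 2 3 9 10 8)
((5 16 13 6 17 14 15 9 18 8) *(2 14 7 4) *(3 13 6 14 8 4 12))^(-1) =(2 4 18 9 15 14 13 3 12 7 17 6 16 5 8)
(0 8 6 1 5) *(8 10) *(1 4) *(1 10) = (0 1 5)(4 10 8 6) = [1, 5, 2, 3, 10, 0, 4, 7, 6, 9, 8]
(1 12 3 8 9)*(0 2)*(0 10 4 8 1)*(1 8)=[2, 12, 10, 8, 1, 5, 6, 7, 9, 0, 4, 11, 3]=(0 2 10 4 1 12 3 8 9)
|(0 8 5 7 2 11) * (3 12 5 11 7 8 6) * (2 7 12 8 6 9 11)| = 6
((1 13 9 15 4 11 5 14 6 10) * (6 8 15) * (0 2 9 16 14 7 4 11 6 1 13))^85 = ((0 2 9 1)(4 6 10 13 16 14 8 15 11 5 7))^85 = (0 2 9 1)(4 11 14 10 7 15 16 6 5 8 13)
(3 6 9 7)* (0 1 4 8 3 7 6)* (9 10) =(0 1 4 8 3)(6 10 9) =[1, 4, 2, 0, 8, 5, 10, 7, 3, 6, 9]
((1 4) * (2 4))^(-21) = ((1 2 4))^(-21) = (4)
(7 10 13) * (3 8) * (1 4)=(1 4)(3 8)(7 10 13)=[0, 4, 2, 8, 1, 5, 6, 10, 3, 9, 13, 11, 12, 7]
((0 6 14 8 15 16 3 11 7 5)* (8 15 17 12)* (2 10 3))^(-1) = (0 5 7 11 3 10 2 16 15 14 6)(8 12 17)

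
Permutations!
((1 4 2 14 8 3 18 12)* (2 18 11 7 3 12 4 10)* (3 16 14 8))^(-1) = (1 12 8 2 10)(3 14 16 7 11)(4 18)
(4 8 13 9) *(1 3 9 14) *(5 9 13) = [0, 3, 2, 13, 8, 9, 6, 7, 5, 4, 10, 11, 12, 14, 1] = (1 3 13 14)(4 8 5 9)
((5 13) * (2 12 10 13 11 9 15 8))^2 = ((2 12 10 13 5 11 9 15 8))^2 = (2 10 5 9 8 12 13 11 15)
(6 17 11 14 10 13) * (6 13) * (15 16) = (6 17 11 14 10)(15 16) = [0, 1, 2, 3, 4, 5, 17, 7, 8, 9, 6, 14, 12, 13, 10, 16, 15, 11]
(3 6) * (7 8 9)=(3 6)(7 8 9)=[0, 1, 2, 6, 4, 5, 3, 8, 9, 7]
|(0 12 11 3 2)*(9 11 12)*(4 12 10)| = |(0 9 11 3 2)(4 12 10)| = 15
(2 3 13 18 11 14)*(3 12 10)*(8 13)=(2 12 10 3 8 13 18 11 14)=[0, 1, 12, 8, 4, 5, 6, 7, 13, 9, 3, 14, 10, 18, 2, 15, 16, 17, 11]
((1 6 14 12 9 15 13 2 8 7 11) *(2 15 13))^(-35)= (1 7 2 13 12 6 11 8 15 9 14)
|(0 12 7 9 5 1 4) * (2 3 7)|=|(0 12 2 3 7 9 5 1 4)|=9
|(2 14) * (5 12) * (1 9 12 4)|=10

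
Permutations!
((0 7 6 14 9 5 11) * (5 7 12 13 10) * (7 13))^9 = (0 11 5 10 13 9 14 6 7 12)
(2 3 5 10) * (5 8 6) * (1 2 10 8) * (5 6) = [0, 2, 3, 1, 4, 8, 6, 7, 5, 9, 10] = (10)(1 2 3)(5 8)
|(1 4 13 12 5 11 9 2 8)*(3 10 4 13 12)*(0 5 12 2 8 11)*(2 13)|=20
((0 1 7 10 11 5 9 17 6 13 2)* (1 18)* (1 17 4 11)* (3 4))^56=(0 17 13)(1 10 7)(2 18 6)(3 4 11 5 9)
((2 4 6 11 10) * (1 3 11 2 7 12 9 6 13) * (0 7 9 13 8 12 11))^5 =((0 7 11 10 9 6 2 4 8 12 13 1 3))^5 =(0 6 13 11 4 3 9 12 7 2 1 10 8)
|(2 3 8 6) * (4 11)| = 4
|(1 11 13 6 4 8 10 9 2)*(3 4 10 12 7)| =35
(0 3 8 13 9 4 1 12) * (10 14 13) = [3, 12, 2, 8, 1, 5, 6, 7, 10, 4, 14, 11, 0, 9, 13] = (0 3 8 10 14 13 9 4 1 12)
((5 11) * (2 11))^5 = (2 5 11)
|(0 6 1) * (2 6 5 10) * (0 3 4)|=8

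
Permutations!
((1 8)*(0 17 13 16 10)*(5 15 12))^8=(0 16 17 10 13)(5 12 15)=((0 17 13 16 10)(1 8)(5 15 12))^8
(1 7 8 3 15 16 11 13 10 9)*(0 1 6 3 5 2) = (0 1 7 8 5 2)(3 15 16 11 13 10 9 6) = [1, 7, 0, 15, 4, 2, 3, 8, 5, 6, 9, 13, 12, 10, 14, 16, 11]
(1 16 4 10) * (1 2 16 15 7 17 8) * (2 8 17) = (17)(1 15 7 2 16 4 10 8) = [0, 15, 16, 3, 10, 5, 6, 2, 1, 9, 8, 11, 12, 13, 14, 7, 4, 17]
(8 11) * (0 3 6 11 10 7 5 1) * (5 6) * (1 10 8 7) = (0 3 5 10 1)(6 11 7) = [3, 0, 2, 5, 4, 10, 11, 6, 8, 9, 1, 7]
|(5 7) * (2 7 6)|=|(2 7 5 6)|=4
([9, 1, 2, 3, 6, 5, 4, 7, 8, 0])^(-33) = (0 9)(4 6)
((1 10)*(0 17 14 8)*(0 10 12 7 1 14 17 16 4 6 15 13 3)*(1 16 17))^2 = (0 1 7 4 15 3 17 12 16 6 13)(8 14 10)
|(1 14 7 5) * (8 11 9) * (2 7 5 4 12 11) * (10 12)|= |(1 14 5)(2 7 4 10 12 11 9 8)|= 24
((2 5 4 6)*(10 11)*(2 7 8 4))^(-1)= ((2 5)(4 6 7 8)(10 11))^(-1)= (2 5)(4 8 7 6)(10 11)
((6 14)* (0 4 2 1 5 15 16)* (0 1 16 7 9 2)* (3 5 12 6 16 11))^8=((0 4)(1 12 6 14 16)(2 11 3 5 15 7 9))^8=(1 14 12 16 6)(2 11 3 5 15 7 9)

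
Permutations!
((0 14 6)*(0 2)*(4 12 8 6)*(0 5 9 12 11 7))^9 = (0 7 11 4 14)(2 12)(5 8)(6 9)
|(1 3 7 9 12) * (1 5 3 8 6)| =15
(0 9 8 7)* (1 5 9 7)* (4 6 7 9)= (0 9 8 1 5 4 6 7)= [9, 5, 2, 3, 6, 4, 7, 0, 1, 8]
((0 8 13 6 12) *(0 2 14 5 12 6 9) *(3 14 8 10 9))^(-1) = ((0 10 9)(2 8 13 3 14 5 12))^(-1) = (0 9 10)(2 12 5 14 3 13 8)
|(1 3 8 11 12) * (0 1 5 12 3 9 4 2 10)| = |(0 1 9 4 2 10)(3 8 11)(5 12)| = 6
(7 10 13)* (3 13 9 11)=(3 13 7 10 9 11)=[0, 1, 2, 13, 4, 5, 6, 10, 8, 11, 9, 3, 12, 7]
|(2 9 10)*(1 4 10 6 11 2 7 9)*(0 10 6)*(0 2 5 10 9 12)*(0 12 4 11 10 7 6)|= 8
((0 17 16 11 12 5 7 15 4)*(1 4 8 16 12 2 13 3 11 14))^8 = (0 14 15 12 4 16 7 17 1 8 5)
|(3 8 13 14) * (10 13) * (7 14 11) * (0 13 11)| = |(0 13)(3 8 10 11 7 14)| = 6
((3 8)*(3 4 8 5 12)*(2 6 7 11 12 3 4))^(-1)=(2 8 4 12 11 7 6)(3 5)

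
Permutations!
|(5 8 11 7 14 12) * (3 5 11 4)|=4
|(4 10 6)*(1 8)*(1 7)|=3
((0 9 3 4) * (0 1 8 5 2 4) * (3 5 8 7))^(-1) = ((0 9 5 2 4 1 7 3))^(-1) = (0 3 7 1 4 2 5 9)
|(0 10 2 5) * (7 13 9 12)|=|(0 10 2 5)(7 13 9 12)|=4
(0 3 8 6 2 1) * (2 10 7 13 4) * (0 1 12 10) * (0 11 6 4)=(0 3 8 4 2 12 10 7 13)(6 11)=[3, 1, 12, 8, 2, 5, 11, 13, 4, 9, 7, 6, 10, 0]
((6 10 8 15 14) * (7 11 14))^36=(6 10 8 15 7 11 14)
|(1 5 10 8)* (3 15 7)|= 12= |(1 5 10 8)(3 15 7)|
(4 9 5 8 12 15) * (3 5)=(3 5 8 12 15 4 9)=[0, 1, 2, 5, 9, 8, 6, 7, 12, 3, 10, 11, 15, 13, 14, 4]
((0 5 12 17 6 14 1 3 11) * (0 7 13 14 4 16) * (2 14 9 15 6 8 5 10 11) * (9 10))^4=(17)(0 4 15)(6 9 16)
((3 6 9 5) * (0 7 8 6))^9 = (0 8 9 3 7 6 5)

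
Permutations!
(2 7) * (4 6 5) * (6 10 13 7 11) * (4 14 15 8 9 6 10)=(2 11 10 13 7)(5 14 15 8 9 6)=[0, 1, 11, 3, 4, 14, 5, 2, 9, 6, 13, 10, 12, 7, 15, 8]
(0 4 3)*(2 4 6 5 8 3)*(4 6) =[4, 1, 6, 0, 2, 8, 5, 7, 3] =(0 4 2 6 5 8 3)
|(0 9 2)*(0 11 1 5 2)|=4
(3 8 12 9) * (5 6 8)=[0, 1, 2, 5, 4, 6, 8, 7, 12, 3, 10, 11, 9]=(3 5 6 8 12 9)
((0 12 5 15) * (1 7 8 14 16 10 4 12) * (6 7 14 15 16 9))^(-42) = ((0 1 14 9 6 7 8 15)(4 12 5 16 10))^(-42) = (0 8 6 14)(1 15 7 9)(4 16 12 10 5)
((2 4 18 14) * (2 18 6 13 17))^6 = (18)(2 4 6 13 17)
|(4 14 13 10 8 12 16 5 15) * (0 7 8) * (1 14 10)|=9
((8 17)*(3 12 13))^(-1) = (3 13 12)(8 17)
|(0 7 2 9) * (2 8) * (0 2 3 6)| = |(0 7 8 3 6)(2 9)| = 10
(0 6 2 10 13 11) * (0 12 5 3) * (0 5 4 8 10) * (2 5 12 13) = (0 6 5 3 12 4 8 10 2)(11 13) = [6, 1, 0, 12, 8, 3, 5, 7, 10, 9, 2, 13, 4, 11]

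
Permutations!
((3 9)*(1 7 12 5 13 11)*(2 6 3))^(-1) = ((1 7 12 5 13 11)(2 6 3 9))^(-1) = (1 11 13 5 12 7)(2 9 3 6)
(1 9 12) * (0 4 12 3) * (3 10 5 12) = (0 4 3)(1 9 10 5 12) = [4, 9, 2, 0, 3, 12, 6, 7, 8, 10, 5, 11, 1]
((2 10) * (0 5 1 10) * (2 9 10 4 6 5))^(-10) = ((0 2)(1 4 6 5)(9 10))^(-10) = (10)(1 6)(4 5)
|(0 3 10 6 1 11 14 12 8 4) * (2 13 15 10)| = 13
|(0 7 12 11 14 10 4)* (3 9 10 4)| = 6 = |(0 7 12 11 14 4)(3 9 10)|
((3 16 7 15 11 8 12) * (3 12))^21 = ((3 16 7 15 11 8))^21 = (3 15)(7 8)(11 16)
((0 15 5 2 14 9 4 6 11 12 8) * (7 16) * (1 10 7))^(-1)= (0 8 12 11 6 4 9 14 2 5 15)(1 16 7 10)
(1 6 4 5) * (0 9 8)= (0 9 8)(1 6 4 5)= [9, 6, 2, 3, 5, 1, 4, 7, 0, 8]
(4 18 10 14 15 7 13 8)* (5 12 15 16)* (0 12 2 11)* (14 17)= (0 12 15 7 13 8 4 18 10 17 14 16 5 2 11)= [12, 1, 11, 3, 18, 2, 6, 13, 4, 9, 17, 0, 15, 8, 16, 7, 5, 14, 10]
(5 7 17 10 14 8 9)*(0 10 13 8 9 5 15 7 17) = (0 10 14 9 15 7)(5 17 13 8) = [10, 1, 2, 3, 4, 17, 6, 0, 5, 15, 14, 11, 12, 8, 9, 7, 16, 13]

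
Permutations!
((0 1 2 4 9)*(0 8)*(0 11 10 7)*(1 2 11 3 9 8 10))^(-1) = (0 7 10 9 3 8 4 2)(1 11)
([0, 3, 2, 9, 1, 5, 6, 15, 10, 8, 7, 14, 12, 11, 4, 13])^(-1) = [0, 4, 2, 1, 14, 5, 6, 10, 9, 3, 8, 13, 12, 15, 11, 7]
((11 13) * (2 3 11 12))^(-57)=((2 3 11 13 12))^(-57)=(2 13 3 12 11)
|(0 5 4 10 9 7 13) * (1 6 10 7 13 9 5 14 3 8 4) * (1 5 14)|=|(0 1 6 10 14 3 8 4 7 9 13)|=11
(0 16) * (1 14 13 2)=(0 16)(1 14 13 2)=[16, 14, 1, 3, 4, 5, 6, 7, 8, 9, 10, 11, 12, 2, 13, 15, 0]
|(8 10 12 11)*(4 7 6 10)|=|(4 7 6 10 12 11 8)|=7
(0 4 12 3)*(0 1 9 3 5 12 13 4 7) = (0 7)(1 9 3)(4 13)(5 12) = [7, 9, 2, 1, 13, 12, 6, 0, 8, 3, 10, 11, 5, 4]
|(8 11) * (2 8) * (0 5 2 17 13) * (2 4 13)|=|(0 5 4 13)(2 8 11 17)|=4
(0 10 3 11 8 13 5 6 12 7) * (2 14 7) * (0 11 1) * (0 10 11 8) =(0 11)(1 10 3)(2 14 7 8 13 5 6 12) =[11, 10, 14, 1, 4, 6, 12, 8, 13, 9, 3, 0, 2, 5, 7]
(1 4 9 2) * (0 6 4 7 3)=[6, 7, 1, 0, 9, 5, 4, 3, 8, 2]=(0 6 4 9 2 1 7 3)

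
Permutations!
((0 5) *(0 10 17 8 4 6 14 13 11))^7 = ((0 5 10 17 8 4 6 14 13 11))^7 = (0 14 8 5 13 4 10 11 6 17)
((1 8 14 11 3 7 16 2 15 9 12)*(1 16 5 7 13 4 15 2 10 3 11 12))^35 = ((1 8 14 12 16 10 3 13 4 15 9)(5 7))^35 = (1 14 16 3 4 9 8 12 10 13 15)(5 7)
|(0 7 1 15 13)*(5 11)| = |(0 7 1 15 13)(5 11)| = 10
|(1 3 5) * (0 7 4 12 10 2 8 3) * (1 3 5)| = 10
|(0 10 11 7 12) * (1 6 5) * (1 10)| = 8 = |(0 1 6 5 10 11 7 12)|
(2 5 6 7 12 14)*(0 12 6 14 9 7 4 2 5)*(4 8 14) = (0 12 9 7 6 8 14 5 4 2) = [12, 1, 0, 3, 2, 4, 8, 6, 14, 7, 10, 11, 9, 13, 5]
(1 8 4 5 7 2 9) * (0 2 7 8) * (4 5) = (0 2 9 1)(5 8) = [2, 0, 9, 3, 4, 8, 6, 7, 5, 1]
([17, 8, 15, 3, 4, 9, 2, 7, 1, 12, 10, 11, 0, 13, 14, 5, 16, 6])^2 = [6, 1, 5, 3, 4, 12, 15, 7, 8, 0, 10, 11, 17, 13, 14, 9, 16, 2]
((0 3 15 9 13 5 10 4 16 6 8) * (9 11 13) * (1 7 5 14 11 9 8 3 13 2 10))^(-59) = (0 4 8 10 9 2 15 11 3 14 6 13 16)(1 7 5)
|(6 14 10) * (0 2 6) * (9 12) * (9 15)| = |(0 2 6 14 10)(9 12 15)| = 15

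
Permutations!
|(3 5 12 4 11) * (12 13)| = 6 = |(3 5 13 12 4 11)|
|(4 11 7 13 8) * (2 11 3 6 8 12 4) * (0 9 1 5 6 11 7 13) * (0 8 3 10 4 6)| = 60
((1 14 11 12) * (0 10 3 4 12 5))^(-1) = (0 5 11 14 1 12 4 3 10)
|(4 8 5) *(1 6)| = 6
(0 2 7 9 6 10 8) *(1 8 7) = (0 2 1 8)(6 10 7 9) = [2, 8, 1, 3, 4, 5, 10, 9, 0, 6, 7]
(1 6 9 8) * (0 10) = [10, 6, 2, 3, 4, 5, 9, 7, 1, 8, 0] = (0 10)(1 6 9 8)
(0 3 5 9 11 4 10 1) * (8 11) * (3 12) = (0 12 3 5 9 8 11 4 10 1) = [12, 0, 2, 5, 10, 9, 6, 7, 11, 8, 1, 4, 3]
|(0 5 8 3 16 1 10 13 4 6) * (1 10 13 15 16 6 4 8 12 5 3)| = 6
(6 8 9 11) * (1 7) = (1 7)(6 8 9 11) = [0, 7, 2, 3, 4, 5, 8, 1, 9, 11, 10, 6]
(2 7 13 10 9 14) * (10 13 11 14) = (2 7 11 14)(9 10) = [0, 1, 7, 3, 4, 5, 6, 11, 8, 10, 9, 14, 12, 13, 2]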